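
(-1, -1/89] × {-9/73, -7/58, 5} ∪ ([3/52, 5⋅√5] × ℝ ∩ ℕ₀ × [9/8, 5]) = ((-1, -1/89] × {-9/73, -7/58, 5}) ∪ ({1, 2, …, 11} × [9/8, 5])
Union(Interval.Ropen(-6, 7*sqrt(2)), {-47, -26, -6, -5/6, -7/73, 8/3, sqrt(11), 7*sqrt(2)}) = Union({-47, -26}, Interval(-6, 7*sqrt(2)))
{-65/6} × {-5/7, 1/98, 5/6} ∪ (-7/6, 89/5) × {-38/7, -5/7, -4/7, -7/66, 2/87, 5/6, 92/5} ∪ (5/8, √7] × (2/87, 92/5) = ({-65/6} × {-5/7, 1/98, 5/6}) ∪ ((5/8, √7] × (2/87, 92/5)) ∪ ((-7/6, 89/5) × {-38/7, -5/7, -4/7, -7/66, 2/87, 5/6, 92/5})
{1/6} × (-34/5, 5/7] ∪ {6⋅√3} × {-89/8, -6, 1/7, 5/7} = ({1/6} × (-34/5, 5/7]) ∪ ({6⋅√3} × {-89/8, -6, 1/7, 5/7})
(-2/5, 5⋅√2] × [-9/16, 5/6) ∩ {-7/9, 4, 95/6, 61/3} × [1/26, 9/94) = {4} × [1/26, 9/94)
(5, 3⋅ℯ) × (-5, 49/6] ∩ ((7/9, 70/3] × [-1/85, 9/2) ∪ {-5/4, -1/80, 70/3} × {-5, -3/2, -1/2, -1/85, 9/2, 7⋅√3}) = (5, 3⋅ℯ) × [-1/85, 9/2)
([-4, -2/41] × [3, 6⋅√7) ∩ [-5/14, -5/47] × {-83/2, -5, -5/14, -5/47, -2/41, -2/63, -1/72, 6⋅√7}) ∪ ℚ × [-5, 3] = ℚ × [-5, 3]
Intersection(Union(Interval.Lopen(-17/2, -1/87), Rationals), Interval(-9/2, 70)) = Union(Intersection(Interval(-9/2, 70), Rationals), Interval(-9/2, -1/87))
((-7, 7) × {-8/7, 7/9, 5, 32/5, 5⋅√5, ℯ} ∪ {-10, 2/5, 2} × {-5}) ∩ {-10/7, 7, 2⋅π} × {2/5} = ∅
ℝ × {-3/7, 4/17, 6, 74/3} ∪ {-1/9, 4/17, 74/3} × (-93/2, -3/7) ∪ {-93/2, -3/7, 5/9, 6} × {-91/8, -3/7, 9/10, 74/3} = (ℝ × {-3/7, 4/17, 6, 74/3}) ∪ ({-1/9, 4/17, 74/3} × (-93/2, -3/7)) ∪ ({-93/2, -3/7, 5/9, 6} × {-91/8, -3/7, 9/10, 74/3})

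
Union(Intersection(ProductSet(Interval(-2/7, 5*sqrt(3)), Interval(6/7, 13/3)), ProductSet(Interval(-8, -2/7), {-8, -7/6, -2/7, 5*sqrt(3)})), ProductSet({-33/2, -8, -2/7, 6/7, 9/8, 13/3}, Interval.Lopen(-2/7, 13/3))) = ProductSet({-33/2, -8, -2/7, 6/7, 9/8, 13/3}, Interval.Lopen(-2/7, 13/3))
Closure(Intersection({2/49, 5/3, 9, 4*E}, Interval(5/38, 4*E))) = {5/3, 9, 4*E}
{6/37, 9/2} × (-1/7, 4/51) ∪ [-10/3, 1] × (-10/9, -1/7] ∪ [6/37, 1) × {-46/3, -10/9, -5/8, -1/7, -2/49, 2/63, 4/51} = ({6/37, 9/2} × (-1/7, 4/51)) ∪ ([-10/3, 1] × (-10/9, -1/7]) ∪ ([6/37, 1) × {-46/3, -10/9, -5/8, -1/7, -2/49, 2/63, 4/51})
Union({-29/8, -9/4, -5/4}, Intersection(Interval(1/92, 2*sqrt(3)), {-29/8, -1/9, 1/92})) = {-29/8, -9/4, -5/4, 1/92}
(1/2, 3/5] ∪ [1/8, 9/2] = [1/8, 9/2]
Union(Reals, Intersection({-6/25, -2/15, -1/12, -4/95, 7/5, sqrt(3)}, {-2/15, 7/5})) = Reals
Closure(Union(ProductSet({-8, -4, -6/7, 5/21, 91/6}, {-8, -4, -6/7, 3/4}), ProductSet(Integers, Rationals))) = Union(ProductSet({-8, -4, -6/7, 5/21, 91/6}, {-8, -4, -6/7, 3/4}), ProductSet(Integers, Reals))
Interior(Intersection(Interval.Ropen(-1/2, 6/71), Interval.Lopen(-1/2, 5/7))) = Interval.open(-1/2, 6/71)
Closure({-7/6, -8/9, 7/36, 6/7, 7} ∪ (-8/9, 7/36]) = {-7/6, 6/7, 7} ∪ [-8/9, 7/36]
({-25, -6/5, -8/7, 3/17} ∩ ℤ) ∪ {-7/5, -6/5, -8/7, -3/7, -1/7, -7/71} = {-25, -7/5, -6/5, -8/7, -3/7, -1/7, -7/71}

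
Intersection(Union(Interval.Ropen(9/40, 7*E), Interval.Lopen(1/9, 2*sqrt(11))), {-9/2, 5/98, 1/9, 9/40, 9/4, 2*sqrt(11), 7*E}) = {9/40, 9/4, 2*sqrt(11)}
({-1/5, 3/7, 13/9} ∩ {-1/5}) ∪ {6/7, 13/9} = {-1/5, 6/7, 13/9}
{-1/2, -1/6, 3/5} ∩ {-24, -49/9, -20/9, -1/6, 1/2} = {-1/6}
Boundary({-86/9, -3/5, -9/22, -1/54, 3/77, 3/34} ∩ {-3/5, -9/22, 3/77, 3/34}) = {-3/5, -9/22, 3/77, 3/34}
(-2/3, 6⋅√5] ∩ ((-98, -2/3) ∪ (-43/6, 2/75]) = (-2/3, 2/75]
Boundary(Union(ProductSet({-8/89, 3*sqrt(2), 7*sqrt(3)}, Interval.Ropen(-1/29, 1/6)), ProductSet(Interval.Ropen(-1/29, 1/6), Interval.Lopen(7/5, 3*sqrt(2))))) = Union(ProductSet({-1/29, 1/6}, Interval(7/5, 3*sqrt(2))), ProductSet({-8/89, 3*sqrt(2), 7*sqrt(3)}, Interval(-1/29, 1/6)), ProductSet(Interval(-1/29, 1/6), {7/5, 3*sqrt(2)}))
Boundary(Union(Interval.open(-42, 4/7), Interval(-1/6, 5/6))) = {-42, 5/6}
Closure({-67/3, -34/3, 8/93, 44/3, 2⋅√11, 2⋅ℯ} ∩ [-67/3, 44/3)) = {-67/3, -34/3, 8/93, 2⋅√11, 2⋅ℯ}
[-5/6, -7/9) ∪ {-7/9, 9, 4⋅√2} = [-5/6, -7/9] ∪ {9, 4⋅√2}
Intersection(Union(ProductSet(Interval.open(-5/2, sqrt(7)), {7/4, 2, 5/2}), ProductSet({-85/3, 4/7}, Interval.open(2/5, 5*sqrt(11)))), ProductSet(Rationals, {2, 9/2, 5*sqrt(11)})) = Union(ProductSet({-85/3, 4/7}, {2, 9/2}), ProductSet(Intersection(Interval.open(-5/2, sqrt(7)), Rationals), {2}))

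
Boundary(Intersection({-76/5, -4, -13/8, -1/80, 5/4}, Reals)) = {-76/5, -4, -13/8, -1/80, 5/4}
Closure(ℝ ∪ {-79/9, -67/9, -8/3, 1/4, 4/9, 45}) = ℝ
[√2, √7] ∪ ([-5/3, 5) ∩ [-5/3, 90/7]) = [-5/3, 5)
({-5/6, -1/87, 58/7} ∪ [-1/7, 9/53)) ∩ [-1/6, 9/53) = [-1/7, 9/53)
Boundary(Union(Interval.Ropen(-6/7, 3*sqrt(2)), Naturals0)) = Union(Complement(Naturals0, Interval.open(-6/7, 3*sqrt(2))), {-6/7, 3*sqrt(2)})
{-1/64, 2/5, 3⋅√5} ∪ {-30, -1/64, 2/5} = {-30, -1/64, 2/5, 3⋅√5}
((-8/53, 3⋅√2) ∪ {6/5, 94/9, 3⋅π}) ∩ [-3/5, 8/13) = (-8/53, 8/13)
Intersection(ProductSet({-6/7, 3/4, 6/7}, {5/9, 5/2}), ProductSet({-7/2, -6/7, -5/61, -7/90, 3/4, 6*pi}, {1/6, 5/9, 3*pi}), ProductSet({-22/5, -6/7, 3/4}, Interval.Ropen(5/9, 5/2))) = ProductSet({-6/7, 3/4}, {5/9})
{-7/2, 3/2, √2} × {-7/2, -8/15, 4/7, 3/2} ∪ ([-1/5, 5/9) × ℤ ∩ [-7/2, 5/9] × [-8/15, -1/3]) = {-7/2, 3/2, √2} × {-7/2, -8/15, 4/7, 3/2}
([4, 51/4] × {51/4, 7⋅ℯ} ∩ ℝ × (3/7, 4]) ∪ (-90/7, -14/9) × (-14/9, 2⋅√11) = (-90/7, -14/9) × (-14/9, 2⋅√11)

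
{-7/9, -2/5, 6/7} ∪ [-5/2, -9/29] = [-5/2, -9/29] ∪ {6/7}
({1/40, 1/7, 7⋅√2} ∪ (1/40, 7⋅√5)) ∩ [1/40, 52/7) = [1/40, 52/7)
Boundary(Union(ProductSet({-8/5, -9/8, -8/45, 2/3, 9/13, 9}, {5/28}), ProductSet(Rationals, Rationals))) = ProductSet(Reals, Reals)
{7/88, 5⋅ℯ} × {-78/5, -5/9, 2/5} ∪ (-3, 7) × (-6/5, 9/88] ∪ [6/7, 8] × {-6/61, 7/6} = ([6/7, 8] × {-6/61, 7/6}) ∪ ({7/88, 5⋅ℯ} × {-78/5, -5/9, 2/5}) ∪ ((-3, 7) × (-6/5, 9/88])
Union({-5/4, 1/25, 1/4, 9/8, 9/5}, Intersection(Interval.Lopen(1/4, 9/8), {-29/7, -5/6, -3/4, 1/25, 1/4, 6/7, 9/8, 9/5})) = {-5/4, 1/25, 1/4, 6/7, 9/8, 9/5}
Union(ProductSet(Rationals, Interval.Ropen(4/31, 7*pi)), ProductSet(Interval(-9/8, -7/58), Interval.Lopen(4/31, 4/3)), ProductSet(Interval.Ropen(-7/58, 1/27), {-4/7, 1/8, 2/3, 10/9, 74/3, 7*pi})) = Union(ProductSet(Interval(-9/8, -7/58), Interval.Lopen(4/31, 4/3)), ProductSet(Interval.Ropen(-7/58, 1/27), {-4/7, 1/8, 2/3, 10/9, 74/3, 7*pi}), ProductSet(Rationals, Interval.Ropen(4/31, 7*pi)))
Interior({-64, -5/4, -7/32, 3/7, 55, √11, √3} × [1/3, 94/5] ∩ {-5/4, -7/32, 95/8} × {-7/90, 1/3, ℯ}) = ∅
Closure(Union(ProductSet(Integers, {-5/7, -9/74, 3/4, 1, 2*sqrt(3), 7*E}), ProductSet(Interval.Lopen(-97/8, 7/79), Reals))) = Union(ProductSet(Integers, {-5/7, -9/74, 3/4, 1, 2*sqrt(3), 7*E}), ProductSet(Interval(-97/8, 7/79), Reals))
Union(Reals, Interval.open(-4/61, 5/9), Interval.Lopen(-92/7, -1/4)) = Interval(-oo, oo)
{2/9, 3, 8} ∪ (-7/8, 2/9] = (-7/8, 2/9] ∪ {3, 8}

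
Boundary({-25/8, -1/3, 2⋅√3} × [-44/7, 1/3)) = {-25/8, -1/3, 2⋅√3} × [-44/7, 1/3]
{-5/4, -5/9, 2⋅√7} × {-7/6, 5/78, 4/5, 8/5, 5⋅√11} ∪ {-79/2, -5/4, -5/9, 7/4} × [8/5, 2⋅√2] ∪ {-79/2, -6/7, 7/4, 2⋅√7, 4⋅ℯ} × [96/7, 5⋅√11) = ({-79/2, -5/4, -5/9, 7/4} × [8/5, 2⋅√2]) ∪ ({-5/4, -5/9, 2⋅√7} × {-7/6, 5/78, 4/5, 8/5, 5⋅√11}) ∪ ({-79/2, -6/7, 7/4, 2⋅√7, 4⋅ℯ} × [96/7, 5⋅√11))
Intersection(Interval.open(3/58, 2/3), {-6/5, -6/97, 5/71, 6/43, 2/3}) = {5/71, 6/43}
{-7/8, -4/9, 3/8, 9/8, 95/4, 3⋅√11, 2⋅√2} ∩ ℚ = {-7/8, -4/9, 3/8, 9/8, 95/4}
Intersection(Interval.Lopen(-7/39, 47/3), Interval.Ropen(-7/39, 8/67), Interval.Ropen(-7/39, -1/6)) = Interval.open(-7/39, -1/6)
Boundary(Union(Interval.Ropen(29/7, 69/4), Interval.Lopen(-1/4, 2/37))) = {-1/4, 2/37, 29/7, 69/4}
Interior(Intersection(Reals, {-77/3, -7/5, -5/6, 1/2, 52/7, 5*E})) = EmptySet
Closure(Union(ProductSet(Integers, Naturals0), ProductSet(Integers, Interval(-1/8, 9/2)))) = ProductSet(Integers, Union(Complement(Naturals0, Interval.open(-1/8, 9/2)), Interval(-1/8, 9/2), Naturals0))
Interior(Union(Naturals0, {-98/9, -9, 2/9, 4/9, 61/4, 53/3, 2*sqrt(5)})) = EmptySet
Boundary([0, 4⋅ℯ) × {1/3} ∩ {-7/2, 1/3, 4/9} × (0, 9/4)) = {1/3, 4/9} × {1/3}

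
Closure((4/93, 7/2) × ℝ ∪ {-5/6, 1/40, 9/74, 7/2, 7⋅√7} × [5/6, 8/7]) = ([4/93, 7/2] × ℝ) ∪ ({-5/6, 1/40, 9/74, 7/2, 7⋅√7} × [5/6, 8/7])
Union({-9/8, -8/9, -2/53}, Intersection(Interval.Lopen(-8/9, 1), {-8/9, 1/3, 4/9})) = {-9/8, -8/9, -2/53, 1/3, 4/9}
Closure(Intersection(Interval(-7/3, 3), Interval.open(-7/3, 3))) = Interval(-7/3, 3)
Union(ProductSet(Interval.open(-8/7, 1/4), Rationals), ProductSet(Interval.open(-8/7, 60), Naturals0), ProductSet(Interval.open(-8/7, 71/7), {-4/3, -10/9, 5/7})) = Union(ProductSet(Interval.open(-8/7, 1/4), Rationals), ProductSet(Interval.open(-8/7, 71/7), {-4/3, -10/9, 5/7}), ProductSet(Interval.open(-8/7, 60), Naturals0))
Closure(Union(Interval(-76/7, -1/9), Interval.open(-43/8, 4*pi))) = Interval(-76/7, 4*pi)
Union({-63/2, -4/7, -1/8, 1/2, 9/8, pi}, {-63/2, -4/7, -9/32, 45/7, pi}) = {-63/2, -4/7, -9/32, -1/8, 1/2, 9/8, 45/7, pi}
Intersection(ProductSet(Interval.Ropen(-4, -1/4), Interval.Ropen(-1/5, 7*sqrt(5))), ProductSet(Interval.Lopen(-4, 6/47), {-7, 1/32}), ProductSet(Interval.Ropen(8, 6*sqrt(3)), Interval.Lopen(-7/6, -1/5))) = EmptySet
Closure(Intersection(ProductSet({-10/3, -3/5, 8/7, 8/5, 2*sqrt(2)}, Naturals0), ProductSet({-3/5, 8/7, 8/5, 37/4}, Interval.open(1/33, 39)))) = ProductSet({-3/5, 8/7, 8/5}, Range(1, 39, 1))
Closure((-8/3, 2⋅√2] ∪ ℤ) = ℤ ∪ [-8/3, 2⋅√2]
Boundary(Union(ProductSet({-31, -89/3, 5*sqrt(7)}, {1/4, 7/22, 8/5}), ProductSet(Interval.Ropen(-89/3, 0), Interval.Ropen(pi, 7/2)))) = Union(ProductSet({-89/3, 0}, Interval(pi, 7/2)), ProductSet({-31, -89/3, 5*sqrt(7)}, {1/4, 7/22, 8/5}), ProductSet(Interval(-89/3, 0), {7/2, pi}))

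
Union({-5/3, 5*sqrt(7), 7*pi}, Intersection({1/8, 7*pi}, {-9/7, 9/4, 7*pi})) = {-5/3, 5*sqrt(7), 7*pi}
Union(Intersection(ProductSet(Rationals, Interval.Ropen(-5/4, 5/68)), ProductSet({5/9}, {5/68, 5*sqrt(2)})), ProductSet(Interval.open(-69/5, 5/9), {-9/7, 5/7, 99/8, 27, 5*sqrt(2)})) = ProductSet(Interval.open(-69/5, 5/9), {-9/7, 5/7, 99/8, 27, 5*sqrt(2)})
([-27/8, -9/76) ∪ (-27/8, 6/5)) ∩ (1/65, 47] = (1/65, 6/5)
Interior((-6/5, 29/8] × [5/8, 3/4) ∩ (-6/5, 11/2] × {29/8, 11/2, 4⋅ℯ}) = ∅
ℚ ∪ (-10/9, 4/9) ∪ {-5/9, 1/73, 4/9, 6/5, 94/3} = ℚ ∪ [-10/9, 4/9]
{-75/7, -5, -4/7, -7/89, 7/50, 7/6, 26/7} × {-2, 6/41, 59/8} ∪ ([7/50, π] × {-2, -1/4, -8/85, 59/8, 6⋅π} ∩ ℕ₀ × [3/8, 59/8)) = {-75/7, -5, -4/7, -7/89, 7/50, 7/6, 26/7} × {-2, 6/41, 59/8}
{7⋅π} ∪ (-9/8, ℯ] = (-9/8, ℯ] ∪ {7⋅π}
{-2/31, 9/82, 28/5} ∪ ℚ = ℚ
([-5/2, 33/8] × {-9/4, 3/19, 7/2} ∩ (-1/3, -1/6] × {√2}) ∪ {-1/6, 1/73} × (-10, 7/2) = {-1/6, 1/73} × (-10, 7/2)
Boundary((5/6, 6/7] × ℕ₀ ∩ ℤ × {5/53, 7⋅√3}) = ∅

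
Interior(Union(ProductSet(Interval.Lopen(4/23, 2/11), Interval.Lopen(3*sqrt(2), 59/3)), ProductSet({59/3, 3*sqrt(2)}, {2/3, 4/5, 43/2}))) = ProductSet(Interval.open(4/23, 2/11), Interval.open(3*sqrt(2), 59/3))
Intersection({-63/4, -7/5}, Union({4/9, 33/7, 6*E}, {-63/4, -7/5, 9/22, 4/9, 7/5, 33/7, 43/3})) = {-63/4, -7/5}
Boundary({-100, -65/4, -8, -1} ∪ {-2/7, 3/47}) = {-100, -65/4, -8, -1, -2/7, 3/47}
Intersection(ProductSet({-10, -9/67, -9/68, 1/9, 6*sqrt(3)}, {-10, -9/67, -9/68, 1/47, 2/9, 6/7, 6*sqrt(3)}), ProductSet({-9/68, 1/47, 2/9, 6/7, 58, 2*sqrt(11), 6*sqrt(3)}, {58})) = EmptySet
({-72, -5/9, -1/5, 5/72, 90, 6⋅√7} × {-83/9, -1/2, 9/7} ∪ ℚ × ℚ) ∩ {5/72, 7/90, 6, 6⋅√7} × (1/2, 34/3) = ({5/72, 6⋅√7} × {9/7}) ∪ ({5/72, 7/90, 6} × (ℚ ∩ (1/2, 34/3)))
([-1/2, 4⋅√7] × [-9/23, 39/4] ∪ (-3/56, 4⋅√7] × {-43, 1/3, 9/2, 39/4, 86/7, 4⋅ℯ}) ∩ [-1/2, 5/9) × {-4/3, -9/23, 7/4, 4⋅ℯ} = ([-1/2, 5/9) × {-9/23, 7/4}) ∪ ((-3/56, 5/9) × {4⋅ℯ})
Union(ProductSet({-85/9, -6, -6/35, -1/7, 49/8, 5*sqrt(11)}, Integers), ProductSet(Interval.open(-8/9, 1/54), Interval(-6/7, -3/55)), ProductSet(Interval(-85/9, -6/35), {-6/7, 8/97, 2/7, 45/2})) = Union(ProductSet({-85/9, -6, -6/35, -1/7, 49/8, 5*sqrt(11)}, Integers), ProductSet(Interval(-85/9, -6/35), {-6/7, 8/97, 2/7, 45/2}), ProductSet(Interval.open(-8/9, 1/54), Interval(-6/7, -3/55)))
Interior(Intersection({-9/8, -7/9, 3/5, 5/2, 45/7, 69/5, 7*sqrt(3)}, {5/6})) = EmptySet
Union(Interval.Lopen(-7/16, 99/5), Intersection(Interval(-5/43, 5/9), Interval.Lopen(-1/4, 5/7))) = Interval.Lopen(-7/16, 99/5)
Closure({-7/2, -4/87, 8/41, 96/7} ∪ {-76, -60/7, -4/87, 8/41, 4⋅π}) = {-76, -60/7, -7/2, -4/87, 8/41, 96/7, 4⋅π}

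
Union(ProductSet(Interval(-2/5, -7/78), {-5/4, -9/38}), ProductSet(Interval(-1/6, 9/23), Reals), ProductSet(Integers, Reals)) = Union(ProductSet(Interval(-2/5, -7/78), {-5/4, -9/38}), ProductSet(Union(Integers, Interval(-1/6, 9/23)), Reals))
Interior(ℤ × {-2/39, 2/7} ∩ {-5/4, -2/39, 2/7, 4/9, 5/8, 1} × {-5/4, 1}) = ∅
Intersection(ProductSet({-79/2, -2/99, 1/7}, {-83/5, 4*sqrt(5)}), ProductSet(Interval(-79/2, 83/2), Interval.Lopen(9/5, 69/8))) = EmptySet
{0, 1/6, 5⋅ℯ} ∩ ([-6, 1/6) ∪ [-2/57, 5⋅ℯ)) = {0, 1/6}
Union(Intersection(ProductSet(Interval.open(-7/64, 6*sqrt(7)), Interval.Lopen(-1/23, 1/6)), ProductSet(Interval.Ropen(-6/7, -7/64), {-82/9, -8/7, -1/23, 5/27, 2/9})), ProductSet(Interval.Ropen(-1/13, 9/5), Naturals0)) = ProductSet(Interval.Ropen(-1/13, 9/5), Naturals0)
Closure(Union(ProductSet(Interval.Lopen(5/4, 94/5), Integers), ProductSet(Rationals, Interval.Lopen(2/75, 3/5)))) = Union(ProductSet(Interval(5/4, 94/5), Integers), ProductSet(Reals, Interval(2/75, 3/5)))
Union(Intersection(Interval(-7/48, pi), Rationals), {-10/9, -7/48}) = Union({-10/9}, Intersection(Interval(-7/48, pi), Rationals))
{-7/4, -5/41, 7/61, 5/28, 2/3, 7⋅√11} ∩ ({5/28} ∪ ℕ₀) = {5/28}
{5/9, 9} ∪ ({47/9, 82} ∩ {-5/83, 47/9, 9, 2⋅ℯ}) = {5/9, 47/9, 9}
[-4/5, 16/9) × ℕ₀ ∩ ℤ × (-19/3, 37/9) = {0, 1} × {0, 1, …, 4}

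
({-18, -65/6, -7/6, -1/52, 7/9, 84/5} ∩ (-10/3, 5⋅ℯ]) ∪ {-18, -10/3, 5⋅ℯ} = {-18, -10/3, -7/6, -1/52, 7/9, 5⋅ℯ}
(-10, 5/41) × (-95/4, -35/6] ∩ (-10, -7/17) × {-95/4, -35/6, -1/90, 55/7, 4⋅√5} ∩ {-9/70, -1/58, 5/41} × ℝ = ∅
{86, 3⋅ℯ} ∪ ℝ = ℝ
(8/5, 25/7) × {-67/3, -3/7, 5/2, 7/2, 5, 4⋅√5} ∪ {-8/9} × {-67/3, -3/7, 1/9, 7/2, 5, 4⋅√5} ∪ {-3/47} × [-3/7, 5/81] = ({-3/47} × [-3/7, 5/81]) ∪ ({-8/9} × {-67/3, -3/7, 1/9, 7/2, 5, 4⋅√5}) ∪ ((8/5, 25/7) × {-67/3, -3/7, 5/2, 7/2, 5, 4⋅√5})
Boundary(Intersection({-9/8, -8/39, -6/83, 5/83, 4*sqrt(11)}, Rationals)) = {-9/8, -8/39, -6/83, 5/83}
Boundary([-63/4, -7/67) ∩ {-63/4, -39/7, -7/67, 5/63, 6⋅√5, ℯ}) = {-63/4, -39/7}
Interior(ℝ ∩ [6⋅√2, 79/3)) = (6⋅√2, 79/3)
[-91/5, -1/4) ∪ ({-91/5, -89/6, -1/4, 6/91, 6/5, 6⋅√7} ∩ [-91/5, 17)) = [-91/5, -1/4] ∪ {6/91, 6/5, 6⋅√7}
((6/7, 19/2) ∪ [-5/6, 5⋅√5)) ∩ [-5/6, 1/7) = [-5/6, 1/7)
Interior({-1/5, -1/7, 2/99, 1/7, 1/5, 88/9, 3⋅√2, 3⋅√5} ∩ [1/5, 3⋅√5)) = ∅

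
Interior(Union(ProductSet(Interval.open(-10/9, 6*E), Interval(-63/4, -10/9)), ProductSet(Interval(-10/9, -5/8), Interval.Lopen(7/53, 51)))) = Union(ProductSet(Interval.open(-10/9, -5/8), Interval.open(7/53, 51)), ProductSet(Interval.open(-10/9, 6*E), Interval.open(-63/4, -10/9)))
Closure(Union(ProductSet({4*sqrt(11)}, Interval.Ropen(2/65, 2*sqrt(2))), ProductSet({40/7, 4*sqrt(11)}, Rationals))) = ProductSet({40/7, 4*sqrt(11)}, Reals)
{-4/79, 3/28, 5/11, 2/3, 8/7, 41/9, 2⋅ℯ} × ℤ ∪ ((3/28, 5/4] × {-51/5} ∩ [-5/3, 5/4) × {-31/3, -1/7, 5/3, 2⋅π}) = {-4/79, 3/28, 5/11, 2/3, 8/7, 41/9, 2⋅ℯ} × ℤ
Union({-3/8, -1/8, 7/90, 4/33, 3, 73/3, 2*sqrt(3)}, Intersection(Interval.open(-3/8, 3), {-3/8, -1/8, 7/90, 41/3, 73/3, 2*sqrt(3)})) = {-3/8, -1/8, 7/90, 4/33, 3, 73/3, 2*sqrt(3)}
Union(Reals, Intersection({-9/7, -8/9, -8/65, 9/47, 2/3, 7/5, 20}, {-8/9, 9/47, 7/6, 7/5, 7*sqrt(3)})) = Reals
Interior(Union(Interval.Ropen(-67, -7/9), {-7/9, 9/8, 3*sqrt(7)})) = Interval.open(-67, -7/9)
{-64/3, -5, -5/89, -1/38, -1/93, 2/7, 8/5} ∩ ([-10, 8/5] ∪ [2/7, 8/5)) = {-5, -5/89, -1/38, -1/93, 2/7, 8/5}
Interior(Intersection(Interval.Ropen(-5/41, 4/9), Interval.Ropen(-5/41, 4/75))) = Interval.open(-5/41, 4/75)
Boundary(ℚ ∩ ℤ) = ℤ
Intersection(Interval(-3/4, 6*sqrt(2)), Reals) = Interval(-3/4, 6*sqrt(2))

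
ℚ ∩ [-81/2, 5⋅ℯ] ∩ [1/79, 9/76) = ℚ ∩ [1/79, 9/76)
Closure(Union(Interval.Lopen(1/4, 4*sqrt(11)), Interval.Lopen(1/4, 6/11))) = Interval(1/4, 4*sqrt(11))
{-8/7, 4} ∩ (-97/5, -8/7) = ∅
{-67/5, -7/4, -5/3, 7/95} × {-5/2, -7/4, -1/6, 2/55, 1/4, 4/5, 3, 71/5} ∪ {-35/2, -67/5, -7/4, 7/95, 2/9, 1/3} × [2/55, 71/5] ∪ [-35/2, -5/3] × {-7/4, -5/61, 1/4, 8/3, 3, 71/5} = ({-35/2, -67/5, -7/4, 7/95, 2/9, 1/3} × [2/55, 71/5]) ∪ ([-35/2, -5/3] × {-7/4, -5/61, 1/4, 8/3, 3, 71/5}) ∪ ({-67/5, -7/4, -5/3, 7/95} × {-5/2, -7/4, -1/6, 2/55, 1/4, 4/5, 3, 71/5})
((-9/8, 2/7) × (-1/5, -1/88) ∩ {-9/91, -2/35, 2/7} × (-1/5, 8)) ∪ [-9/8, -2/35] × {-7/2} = ([-9/8, -2/35] × {-7/2}) ∪ ({-9/91, -2/35} × (-1/5, -1/88))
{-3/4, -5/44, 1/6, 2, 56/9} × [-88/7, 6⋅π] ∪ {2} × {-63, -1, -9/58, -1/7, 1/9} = ({2} × {-63, -1, -9/58, -1/7, 1/9}) ∪ ({-3/4, -5/44, 1/6, 2, 56/9} × [-88/7, 6⋅π])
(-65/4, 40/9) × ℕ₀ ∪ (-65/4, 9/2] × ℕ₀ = (-65/4, 9/2] × ℕ₀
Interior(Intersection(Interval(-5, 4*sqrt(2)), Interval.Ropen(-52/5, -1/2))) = Interval.open(-5, -1/2)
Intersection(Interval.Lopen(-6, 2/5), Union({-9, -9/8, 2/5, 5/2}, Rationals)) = Intersection(Interval.Lopen(-6, 2/5), Rationals)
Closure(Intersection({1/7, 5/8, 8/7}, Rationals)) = {1/7, 5/8, 8/7}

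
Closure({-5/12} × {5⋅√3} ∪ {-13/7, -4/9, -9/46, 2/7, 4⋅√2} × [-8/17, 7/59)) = ({-5/12} × {5⋅√3}) ∪ ({-13/7, -4/9, -9/46, 2/7, 4⋅√2} × [-8/17, 7/59])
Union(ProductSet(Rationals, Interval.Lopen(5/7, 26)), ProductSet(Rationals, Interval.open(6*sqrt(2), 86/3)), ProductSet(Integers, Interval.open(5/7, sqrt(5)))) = ProductSet(Rationals, Interval.open(5/7, 86/3))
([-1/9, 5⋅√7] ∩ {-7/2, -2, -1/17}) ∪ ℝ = ℝ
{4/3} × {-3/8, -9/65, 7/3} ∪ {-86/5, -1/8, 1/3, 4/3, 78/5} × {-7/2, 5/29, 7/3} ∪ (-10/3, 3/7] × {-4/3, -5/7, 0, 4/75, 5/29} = ({4/3} × {-3/8, -9/65, 7/3}) ∪ ({-86/5, -1/8, 1/3, 4/3, 78/5} × {-7/2, 5/29, 7/3}) ∪ ((-10/3, 3/7] × {-4/3, -5/7, 0, 4/75, 5/29})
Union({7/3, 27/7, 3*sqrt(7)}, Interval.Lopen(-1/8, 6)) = Union({3*sqrt(7)}, Interval.Lopen(-1/8, 6))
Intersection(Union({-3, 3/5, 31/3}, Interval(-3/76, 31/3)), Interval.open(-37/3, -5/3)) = {-3}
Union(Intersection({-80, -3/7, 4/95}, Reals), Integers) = Union({-3/7, 4/95}, Integers)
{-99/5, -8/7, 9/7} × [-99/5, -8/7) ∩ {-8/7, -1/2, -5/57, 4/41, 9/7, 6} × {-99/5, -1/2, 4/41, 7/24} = {-8/7, 9/7} × {-99/5}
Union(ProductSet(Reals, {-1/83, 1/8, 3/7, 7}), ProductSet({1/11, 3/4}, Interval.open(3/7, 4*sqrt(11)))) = Union(ProductSet({1/11, 3/4}, Interval.open(3/7, 4*sqrt(11))), ProductSet(Reals, {-1/83, 1/8, 3/7, 7}))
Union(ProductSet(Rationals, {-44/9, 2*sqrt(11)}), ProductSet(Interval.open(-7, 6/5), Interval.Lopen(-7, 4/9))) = Union(ProductSet(Interval.open(-7, 6/5), Interval.Lopen(-7, 4/9)), ProductSet(Rationals, {-44/9, 2*sqrt(11)}))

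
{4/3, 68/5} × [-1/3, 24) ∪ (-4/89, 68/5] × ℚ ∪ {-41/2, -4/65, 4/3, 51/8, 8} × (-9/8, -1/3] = ((-4/89, 68/5] × ℚ) ∪ ({4/3, 68/5} × [-1/3, 24)) ∪ ({-41/2, -4/65, 4/3, 51/8, 8} × (-9/8, -1/3])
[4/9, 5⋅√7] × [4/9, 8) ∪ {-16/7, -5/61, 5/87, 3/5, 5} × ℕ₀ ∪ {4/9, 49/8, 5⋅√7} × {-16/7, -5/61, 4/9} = ({-16/7, -5/61, 5/87, 3/5, 5} × ℕ₀) ∪ ({4/9, 49/8, 5⋅√7} × {-16/7, -5/61, 4/9}) ∪ ([4/9, 5⋅√7] × [4/9, 8))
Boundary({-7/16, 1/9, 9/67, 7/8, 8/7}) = {-7/16, 1/9, 9/67, 7/8, 8/7}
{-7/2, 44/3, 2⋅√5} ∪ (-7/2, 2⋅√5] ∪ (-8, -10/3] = (-8, 2⋅√5] ∪ {44/3}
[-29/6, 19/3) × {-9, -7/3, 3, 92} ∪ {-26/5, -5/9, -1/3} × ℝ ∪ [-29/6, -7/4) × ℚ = ({-26/5, -5/9, -1/3} × ℝ) ∪ ([-29/6, -7/4) × ℚ) ∪ ([-29/6, 19/3) × {-9, -7/3, 3, 92})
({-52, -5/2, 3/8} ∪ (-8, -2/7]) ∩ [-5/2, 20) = [-5/2, -2/7] ∪ {3/8}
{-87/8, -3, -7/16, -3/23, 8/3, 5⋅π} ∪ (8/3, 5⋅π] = {-87/8, -3, -7/16, -3/23} ∪ [8/3, 5⋅π]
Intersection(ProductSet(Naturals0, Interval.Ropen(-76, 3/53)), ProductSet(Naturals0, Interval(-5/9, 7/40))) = ProductSet(Naturals0, Interval.Ropen(-5/9, 3/53))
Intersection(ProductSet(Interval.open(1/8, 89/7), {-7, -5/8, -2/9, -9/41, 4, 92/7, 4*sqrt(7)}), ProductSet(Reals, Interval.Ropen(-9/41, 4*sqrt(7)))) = ProductSet(Interval.open(1/8, 89/7), {-9/41, 4})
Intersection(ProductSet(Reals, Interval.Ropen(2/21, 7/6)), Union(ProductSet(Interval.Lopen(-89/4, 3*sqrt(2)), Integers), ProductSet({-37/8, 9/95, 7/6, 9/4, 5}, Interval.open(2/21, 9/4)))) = Union(ProductSet({-37/8, 9/95, 7/6, 9/4, 5}, Interval.open(2/21, 7/6)), ProductSet(Interval.Lopen(-89/4, 3*sqrt(2)), Range(1, 2, 1)))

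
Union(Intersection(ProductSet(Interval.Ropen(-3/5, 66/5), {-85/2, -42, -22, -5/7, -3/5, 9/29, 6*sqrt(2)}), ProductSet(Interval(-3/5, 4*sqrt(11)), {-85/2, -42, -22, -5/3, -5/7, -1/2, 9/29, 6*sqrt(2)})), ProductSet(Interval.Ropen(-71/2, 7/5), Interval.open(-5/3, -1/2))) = Union(ProductSet(Interval.Ropen(-71/2, 7/5), Interval.open(-5/3, -1/2)), ProductSet(Interval.Ropen(-3/5, 66/5), {-85/2, -42, -22, -5/7, 9/29, 6*sqrt(2)}))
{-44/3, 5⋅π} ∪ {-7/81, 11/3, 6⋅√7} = {-44/3, -7/81, 11/3, 6⋅√7, 5⋅π}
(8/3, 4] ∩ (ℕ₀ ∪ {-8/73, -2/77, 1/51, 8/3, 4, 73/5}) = {3, 4}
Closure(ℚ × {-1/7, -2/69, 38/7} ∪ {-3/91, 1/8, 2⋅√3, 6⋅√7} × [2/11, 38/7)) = (ℝ × {-1/7, -2/69, 38/7}) ∪ ({-3/91, 1/8, 2⋅√3, 6⋅√7} × [2/11, 38/7])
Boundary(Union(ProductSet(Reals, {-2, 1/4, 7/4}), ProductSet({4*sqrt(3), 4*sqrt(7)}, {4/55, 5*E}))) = Union(ProductSet({4*sqrt(3), 4*sqrt(7)}, {4/55, 5*E}), ProductSet(Reals, {-2, 1/4, 7/4}))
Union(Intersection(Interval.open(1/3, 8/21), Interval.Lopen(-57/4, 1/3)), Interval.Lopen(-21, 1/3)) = Interval.Lopen(-21, 1/3)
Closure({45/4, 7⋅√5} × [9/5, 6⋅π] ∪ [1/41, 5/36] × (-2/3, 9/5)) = ([1/41, 5/36] × [-2/3, 9/5]) ∪ ({45/4, 7⋅√5} × [9/5, 6⋅π])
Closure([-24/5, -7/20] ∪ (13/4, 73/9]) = [-24/5, -7/20] ∪ [13/4, 73/9]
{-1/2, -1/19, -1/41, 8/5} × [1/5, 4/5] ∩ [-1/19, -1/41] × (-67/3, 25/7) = {-1/19, -1/41} × [1/5, 4/5]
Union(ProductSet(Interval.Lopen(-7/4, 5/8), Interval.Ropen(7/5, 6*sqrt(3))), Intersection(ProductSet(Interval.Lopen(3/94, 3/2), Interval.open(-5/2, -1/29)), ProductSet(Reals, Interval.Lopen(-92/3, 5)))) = Union(ProductSet(Interval.Lopen(-7/4, 5/8), Interval.Ropen(7/5, 6*sqrt(3))), ProductSet(Interval.Lopen(3/94, 3/2), Interval.open(-5/2, -1/29)))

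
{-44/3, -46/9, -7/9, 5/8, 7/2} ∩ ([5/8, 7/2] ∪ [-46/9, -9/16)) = {-46/9, -7/9, 5/8, 7/2}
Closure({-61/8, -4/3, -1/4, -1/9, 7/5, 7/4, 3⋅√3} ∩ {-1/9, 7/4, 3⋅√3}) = {-1/9, 7/4, 3⋅√3}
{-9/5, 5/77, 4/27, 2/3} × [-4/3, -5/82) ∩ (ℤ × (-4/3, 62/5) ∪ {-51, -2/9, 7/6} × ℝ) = ∅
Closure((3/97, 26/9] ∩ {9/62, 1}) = {9/62, 1}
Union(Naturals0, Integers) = Integers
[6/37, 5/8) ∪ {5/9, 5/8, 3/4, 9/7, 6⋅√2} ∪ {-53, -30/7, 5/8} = {-53, -30/7, 3/4, 9/7, 6⋅√2} ∪ [6/37, 5/8]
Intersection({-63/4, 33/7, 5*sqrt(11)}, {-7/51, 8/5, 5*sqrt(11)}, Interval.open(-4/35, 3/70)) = EmptySet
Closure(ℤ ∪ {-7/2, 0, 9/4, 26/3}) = ℤ ∪ {-7/2, 9/4, 26/3}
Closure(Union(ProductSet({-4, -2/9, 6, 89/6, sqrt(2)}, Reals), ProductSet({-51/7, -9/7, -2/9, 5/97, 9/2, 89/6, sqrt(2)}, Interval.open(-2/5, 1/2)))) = Union(ProductSet({-4, -2/9, 6, 89/6, sqrt(2)}, Reals), ProductSet({-51/7, -9/7, -2/9, 5/97, 9/2, 89/6, sqrt(2)}, Interval(-2/5, 1/2)))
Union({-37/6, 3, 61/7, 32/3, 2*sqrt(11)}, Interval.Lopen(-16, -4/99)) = Union({3, 61/7, 32/3, 2*sqrt(11)}, Interval.Lopen(-16, -4/99))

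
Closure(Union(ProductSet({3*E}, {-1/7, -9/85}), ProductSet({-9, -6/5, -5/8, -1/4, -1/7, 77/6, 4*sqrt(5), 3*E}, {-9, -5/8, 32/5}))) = Union(ProductSet({3*E}, {-1/7, -9/85}), ProductSet({-9, -6/5, -5/8, -1/4, -1/7, 77/6, 4*sqrt(5), 3*E}, {-9, -5/8, 32/5}))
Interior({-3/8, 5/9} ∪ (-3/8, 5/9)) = (-3/8, 5/9)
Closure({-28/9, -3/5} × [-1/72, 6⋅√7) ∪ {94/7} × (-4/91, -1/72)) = ({94/7} × [-4/91, -1/72]) ∪ ({-28/9, -3/5} × [-1/72, 6⋅√7])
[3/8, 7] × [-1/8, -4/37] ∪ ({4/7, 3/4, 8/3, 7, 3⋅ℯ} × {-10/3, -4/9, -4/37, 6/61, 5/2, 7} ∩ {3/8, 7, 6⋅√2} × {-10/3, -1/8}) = ({7} × {-10/3}) ∪ ([3/8, 7] × [-1/8, -4/37])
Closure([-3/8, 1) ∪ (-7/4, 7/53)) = [-7/4, 1]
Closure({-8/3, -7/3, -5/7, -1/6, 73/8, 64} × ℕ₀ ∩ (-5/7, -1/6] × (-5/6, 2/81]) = {-1/6} × {0}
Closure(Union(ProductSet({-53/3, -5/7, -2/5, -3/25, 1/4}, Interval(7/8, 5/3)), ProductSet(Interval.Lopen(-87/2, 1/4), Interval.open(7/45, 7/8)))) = Union(ProductSet({-87/2, 1/4}, Interval(7/45, 7/8)), ProductSet({-53/3, -5/7, -2/5, -3/25, 1/4}, Interval(7/8, 5/3)), ProductSet(Interval(-87/2, 1/4), {7/45, 7/8}), ProductSet(Interval.Lopen(-87/2, 1/4), Interval.open(7/45, 7/8)))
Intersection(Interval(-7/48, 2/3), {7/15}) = {7/15}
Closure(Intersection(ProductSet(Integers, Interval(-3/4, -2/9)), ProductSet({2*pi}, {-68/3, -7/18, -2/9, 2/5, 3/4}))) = EmptySet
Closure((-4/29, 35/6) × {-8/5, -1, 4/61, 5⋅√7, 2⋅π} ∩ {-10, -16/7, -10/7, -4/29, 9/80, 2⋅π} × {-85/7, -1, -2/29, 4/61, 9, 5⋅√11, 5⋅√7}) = {9/80} × {-1, 4/61, 5⋅√7}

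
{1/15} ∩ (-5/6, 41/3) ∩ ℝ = {1/15}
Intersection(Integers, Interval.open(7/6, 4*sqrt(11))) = Range(2, 14, 1)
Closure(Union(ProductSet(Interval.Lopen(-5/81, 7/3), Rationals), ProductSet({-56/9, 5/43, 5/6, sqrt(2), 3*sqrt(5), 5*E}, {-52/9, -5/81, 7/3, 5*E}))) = Union(ProductSet({-56/9, 5/43, 5/6, sqrt(2), 3*sqrt(5), 5*E}, {-52/9, -5/81, 7/3, 5*E}), ProductSet(Interval(-5/81, 7/3), Reals))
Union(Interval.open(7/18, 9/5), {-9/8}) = Union({-9/8}, Interval.open(7/18, 9/5))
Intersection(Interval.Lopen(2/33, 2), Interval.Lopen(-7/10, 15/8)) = Interval.Lopen(2/33, 15/8)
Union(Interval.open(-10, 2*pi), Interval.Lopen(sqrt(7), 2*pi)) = Interval.Lopen(-10, 2*pi)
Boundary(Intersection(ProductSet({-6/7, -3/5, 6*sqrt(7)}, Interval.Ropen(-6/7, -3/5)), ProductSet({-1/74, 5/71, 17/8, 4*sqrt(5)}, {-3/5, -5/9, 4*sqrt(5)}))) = EmptySet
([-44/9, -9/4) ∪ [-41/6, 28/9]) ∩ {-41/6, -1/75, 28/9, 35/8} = {-41/6, -1/75, 28/9}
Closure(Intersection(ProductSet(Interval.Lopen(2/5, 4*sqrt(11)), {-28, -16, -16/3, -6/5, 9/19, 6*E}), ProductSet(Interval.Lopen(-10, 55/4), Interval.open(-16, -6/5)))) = ProductSet(Interval(2/5, 4*sqrt(11)), {-16/3})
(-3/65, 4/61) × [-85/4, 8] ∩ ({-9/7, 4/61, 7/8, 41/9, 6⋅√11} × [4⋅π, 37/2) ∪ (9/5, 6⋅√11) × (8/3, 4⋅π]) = ∅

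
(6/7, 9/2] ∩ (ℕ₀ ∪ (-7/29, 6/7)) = {1, 2, 3, 4}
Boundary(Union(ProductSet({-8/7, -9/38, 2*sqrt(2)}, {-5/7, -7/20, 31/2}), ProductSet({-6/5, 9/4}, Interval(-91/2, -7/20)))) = Union(ProductSet({-6/5, 9/4}, Interval(-91/2, -7/20)), ProductSet({-8/7, -9/38, 2*sqrt(2)}, {-5/7, -7/20, 31/2}))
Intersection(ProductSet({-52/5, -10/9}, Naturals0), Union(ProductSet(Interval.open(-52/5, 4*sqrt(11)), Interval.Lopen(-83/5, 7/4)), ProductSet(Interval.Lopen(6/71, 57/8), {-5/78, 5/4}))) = ProductSet({-10/9}, Range(0, 2, 1))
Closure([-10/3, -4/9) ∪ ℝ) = (-∞, ∞)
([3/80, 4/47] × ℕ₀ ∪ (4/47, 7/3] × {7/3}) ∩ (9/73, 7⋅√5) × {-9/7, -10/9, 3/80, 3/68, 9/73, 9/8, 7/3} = (9/73, 7/3] × {7/3}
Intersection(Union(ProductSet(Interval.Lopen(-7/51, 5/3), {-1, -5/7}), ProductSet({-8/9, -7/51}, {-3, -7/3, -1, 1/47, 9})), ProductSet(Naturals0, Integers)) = ProductSet(Range(0, 2, 1), {-1})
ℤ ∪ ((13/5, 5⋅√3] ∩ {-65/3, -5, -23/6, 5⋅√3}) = ℤ ∪ {5⋅√3}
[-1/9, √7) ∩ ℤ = {0, 1, 2}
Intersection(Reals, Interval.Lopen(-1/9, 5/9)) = Interval.Lopen(-1/9, 5/9)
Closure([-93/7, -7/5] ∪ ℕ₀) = [-93/7, -7/5] ∪ ℕ₀ ∪ (ℕ₀ \ (-93/7, -7/5))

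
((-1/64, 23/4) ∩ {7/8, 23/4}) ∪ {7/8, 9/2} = {7/8, 9/2}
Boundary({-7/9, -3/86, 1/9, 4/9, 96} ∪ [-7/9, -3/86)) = {-7/9, -3/86, 1/9, 4/9, 96}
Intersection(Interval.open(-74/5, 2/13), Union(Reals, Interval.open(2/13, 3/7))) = Interval.open(-74/5, 2/13)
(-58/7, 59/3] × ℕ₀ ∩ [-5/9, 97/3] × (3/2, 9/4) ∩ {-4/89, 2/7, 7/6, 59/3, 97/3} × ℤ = {-4/89, 2/7, 7/6, 59/3} × {2}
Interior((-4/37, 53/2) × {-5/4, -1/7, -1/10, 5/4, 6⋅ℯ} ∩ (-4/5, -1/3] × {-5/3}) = ∅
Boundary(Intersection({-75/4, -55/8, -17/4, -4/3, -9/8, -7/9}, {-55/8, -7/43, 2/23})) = {-55/8}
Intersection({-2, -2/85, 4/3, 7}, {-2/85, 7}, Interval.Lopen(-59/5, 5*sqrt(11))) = {-2/85, 7}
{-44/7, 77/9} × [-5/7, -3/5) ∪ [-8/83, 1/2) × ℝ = ([-8/83, 1/2) × ℝ) ∪ ({-44/7, 77/9} × [-5/7, -3/5))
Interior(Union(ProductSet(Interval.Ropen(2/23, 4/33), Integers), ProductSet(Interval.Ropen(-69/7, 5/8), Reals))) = ProductSet(Interval.open(-69/7, 5/8), Reals)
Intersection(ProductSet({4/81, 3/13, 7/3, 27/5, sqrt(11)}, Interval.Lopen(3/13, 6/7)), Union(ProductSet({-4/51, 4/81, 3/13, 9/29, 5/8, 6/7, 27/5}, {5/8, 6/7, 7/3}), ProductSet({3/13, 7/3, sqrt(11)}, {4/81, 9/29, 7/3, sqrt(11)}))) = Union(ProductSet({4/81, 3/13, 27/5}, {5/8, 6/7}), ProductSet({3/13, 7/3, sqrt(11)}, {9/29}))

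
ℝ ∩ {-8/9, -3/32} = {-8/9, -3/32}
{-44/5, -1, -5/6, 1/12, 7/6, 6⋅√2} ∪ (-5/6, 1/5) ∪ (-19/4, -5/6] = {-44/5, 7/6, 6⋅√2} ∪ (-19/4, 1/5)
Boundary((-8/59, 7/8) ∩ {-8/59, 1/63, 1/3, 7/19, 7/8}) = {1/63, 1/3, 7/19}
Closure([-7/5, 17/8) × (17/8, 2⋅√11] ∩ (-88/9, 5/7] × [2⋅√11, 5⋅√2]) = [-7/5, 5/7] × {2⋅√11}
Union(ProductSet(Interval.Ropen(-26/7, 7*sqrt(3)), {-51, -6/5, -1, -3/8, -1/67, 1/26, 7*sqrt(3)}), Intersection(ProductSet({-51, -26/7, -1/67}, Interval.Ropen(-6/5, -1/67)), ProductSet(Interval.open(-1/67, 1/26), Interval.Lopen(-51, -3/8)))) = ProductSet(Interval.Ropen(-26/7, 7*sqrt(3)), {-51, -6/5, -1, -3/8, -1/67, 1/26, 7*sqrt(3)})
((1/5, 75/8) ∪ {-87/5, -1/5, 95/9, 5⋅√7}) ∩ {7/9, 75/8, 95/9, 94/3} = {7/9, 95/9}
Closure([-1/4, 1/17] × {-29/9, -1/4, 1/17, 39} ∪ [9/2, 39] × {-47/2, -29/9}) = ([9/2, 39] × {-47/2, -29/9}) ∪ ([-1/4, 1/17] × {-29/9, -1/4, 1/17, 39})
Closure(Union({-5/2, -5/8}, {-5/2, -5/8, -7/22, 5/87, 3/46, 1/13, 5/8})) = {-5/2, -5/8, -7/22, 5/87, 3/46, 1/13, 5/8}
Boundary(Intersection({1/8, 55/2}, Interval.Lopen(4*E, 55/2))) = {55/2}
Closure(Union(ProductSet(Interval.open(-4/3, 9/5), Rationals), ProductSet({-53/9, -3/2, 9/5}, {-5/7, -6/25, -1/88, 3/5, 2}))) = Union(ProductSet({-53/9, -3/2, 9/5}, {-5/7, -6/25, -1/88, 3/5, 2}), ProductSet(Interval(-4/3, 9/5), Reals))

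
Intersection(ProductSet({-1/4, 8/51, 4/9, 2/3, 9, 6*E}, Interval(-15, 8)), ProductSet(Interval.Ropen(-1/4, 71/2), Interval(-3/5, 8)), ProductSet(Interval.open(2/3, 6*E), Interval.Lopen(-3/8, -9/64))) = ProductSet({9}, Interval.Lopen(-3/8, -9/64))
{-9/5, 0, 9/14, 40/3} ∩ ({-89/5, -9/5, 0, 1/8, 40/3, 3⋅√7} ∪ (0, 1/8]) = {-9/5, 0, 40/3}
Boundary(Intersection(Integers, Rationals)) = Integers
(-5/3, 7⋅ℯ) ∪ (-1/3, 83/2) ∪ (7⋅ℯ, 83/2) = (-5/3, 83/2)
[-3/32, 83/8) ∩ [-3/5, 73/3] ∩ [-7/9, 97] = [-3/32, 83/8)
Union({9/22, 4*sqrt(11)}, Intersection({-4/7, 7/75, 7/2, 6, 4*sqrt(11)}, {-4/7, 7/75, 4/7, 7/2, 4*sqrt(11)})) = {-4/7, 7/75, 9/22, 7/2, 4*sqrt(11)}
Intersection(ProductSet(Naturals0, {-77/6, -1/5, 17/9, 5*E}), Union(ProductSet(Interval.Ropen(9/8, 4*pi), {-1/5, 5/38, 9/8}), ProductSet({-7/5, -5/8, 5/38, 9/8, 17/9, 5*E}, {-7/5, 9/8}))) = ProductSet(Range(2, 13, 1), {-1/5})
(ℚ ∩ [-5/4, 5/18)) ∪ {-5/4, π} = {π} ∪ (ℚ ∩ [-5/4, 5/18))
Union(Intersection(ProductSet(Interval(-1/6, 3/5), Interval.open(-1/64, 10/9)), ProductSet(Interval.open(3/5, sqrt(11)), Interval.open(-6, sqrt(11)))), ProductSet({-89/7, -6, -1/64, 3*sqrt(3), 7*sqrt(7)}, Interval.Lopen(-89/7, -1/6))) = ProductSet({-89/7, -6, -1/64, 3*sqrt(3), 7*sqrt(7)}, Interval.Lopen(-89/7, -1/6))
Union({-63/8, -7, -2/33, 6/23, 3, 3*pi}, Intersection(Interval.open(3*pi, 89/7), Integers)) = Union({-63/8, -7, -2/33, 6/23, 3, 3*pi}, Range(10, 13, 1))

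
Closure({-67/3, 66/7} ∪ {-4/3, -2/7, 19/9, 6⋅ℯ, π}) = {-67/3, -4/3, -2/7, 19/9, 66/7, 6⋅ℯ, π}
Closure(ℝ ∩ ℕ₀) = ℕ₀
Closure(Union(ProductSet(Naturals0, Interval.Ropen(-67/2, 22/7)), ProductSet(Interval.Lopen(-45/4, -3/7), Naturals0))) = Union(ProductSet(Interval(-45/4, -3/7), Naturals0), ProductSet(Naturals0, Interval(-67/2, 22/7)))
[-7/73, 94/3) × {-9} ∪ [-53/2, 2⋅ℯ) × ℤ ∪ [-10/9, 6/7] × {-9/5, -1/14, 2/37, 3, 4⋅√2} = ([-7/73, 94/3) × {-9}) ∪ ([-53/2, 2⋅ℯ) × ℤ) ∪ ([-10/9, 6/7] × {-9/5, -1/14, 2/37, 3, 4⋅√2})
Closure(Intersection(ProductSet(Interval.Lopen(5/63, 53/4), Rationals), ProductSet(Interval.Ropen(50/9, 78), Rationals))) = ProductSet(Interval(50/9, 53/4), Reals)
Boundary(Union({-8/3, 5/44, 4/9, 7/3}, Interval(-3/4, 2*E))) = {-8/3, -3/4, 2*E}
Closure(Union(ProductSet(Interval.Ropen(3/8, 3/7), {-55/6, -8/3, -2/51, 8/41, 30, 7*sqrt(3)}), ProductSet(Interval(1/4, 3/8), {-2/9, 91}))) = Union(ProductSet(Interval(1/4, 3/8), {-2/9, 91}), ProductSet(Interval(3/8, 3/7), {-55/6, -8/3, -2/51, 8/41, 30, 7*sqrt(3)}))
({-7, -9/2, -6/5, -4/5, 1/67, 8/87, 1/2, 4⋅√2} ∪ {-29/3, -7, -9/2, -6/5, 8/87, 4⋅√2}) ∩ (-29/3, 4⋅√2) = {-7, -9/2, -6/5, -4/5, 1/67, 8/87, 1/2}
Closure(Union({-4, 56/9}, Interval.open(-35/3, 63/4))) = Interval(-35/3, 63/4)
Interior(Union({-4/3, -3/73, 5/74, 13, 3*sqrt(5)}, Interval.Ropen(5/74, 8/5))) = Interval.open(5/74, 8/5)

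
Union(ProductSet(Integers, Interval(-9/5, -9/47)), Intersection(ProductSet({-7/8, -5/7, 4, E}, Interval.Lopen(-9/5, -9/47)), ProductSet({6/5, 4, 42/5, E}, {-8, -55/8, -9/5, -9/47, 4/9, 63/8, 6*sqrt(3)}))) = Union(ProductSet({4, E}, {-9/47}), ProductSet(Integers, Interval(-9/5, -9/47)))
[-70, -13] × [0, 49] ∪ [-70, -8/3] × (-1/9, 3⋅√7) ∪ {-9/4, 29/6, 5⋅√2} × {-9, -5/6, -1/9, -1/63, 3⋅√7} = ([-70, -13] × [0, 49]) ∪ ([-70, -8/3] × (-1/9, 3⋅√7)) ∪ ({-9/4, 29/6, 5⋅√2} × {-9, -5/6, -1/9, -1/63, 3⋅√7})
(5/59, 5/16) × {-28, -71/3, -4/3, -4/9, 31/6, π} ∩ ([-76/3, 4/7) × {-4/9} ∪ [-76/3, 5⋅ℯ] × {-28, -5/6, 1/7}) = (5/59, 5/16) × {-28, -4/9}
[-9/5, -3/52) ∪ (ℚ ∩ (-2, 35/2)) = [-9/5, -3/52] ∪ (ℚ ∩ (-2, 35/2))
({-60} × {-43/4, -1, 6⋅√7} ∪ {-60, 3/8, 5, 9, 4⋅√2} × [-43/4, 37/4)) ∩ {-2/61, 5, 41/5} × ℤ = {5} × {-10, -9, …, 9}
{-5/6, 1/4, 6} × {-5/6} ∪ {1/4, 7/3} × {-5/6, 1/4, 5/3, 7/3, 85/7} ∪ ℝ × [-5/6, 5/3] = (ℝ × [-5/6, 5/3]) ∪ ({1/4, 7/3} × {-5/6, 1/4, 5/3, 7/3, 85/7})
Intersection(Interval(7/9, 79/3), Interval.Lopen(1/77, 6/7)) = Interval(7/9, 6/7)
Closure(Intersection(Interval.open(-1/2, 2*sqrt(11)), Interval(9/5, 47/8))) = Interval(9/5, 47/8)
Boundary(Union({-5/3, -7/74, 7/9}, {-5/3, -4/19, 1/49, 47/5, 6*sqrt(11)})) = {-5/3, -4/19, -7/74, 1/49, 7/9, 47/5, 6*sqrt(11)}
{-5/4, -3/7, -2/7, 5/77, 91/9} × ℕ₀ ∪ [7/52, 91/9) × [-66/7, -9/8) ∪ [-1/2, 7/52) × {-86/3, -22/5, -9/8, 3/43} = ({-5/4, -3/7, -2/7, 5/77, 91/9} × ℕ₀) ∪ ([-1/2, 7/52) × {-86/3, -22/5, -9/8, 3/43}) ∪ ([7/52, 91/9) × [-66/7, -9/8))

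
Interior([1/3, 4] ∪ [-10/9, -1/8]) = (-10/9, -1/8) ∪ (1/3, 4)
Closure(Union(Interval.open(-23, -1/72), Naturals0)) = Union(Complement(Naturals0, Interval.open(-23, -1/72)), Interval(-23, -1/72), Naturals0)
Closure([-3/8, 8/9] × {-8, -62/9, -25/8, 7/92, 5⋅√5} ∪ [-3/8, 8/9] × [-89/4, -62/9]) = [-3/8, 8/9] × ([-89/4, -62/9] ∪ {-25/8, 7/92, 5⋅√5})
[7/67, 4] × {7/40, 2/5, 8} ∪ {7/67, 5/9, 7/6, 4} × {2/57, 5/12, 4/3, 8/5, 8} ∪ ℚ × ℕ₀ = (ℚ × ℕ₀) ∪ ([7/67, 4] × {7/40, 2/5, 8}) ∪ ({7/67, 5/9, 7/6, 4} × {2/57, 5/12, 4/3, 8/5, 8})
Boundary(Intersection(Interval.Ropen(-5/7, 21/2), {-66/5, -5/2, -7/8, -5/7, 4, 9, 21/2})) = {-5/7, 4, 9}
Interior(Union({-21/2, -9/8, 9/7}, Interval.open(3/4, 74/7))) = Interval.open(3/4, 74/7)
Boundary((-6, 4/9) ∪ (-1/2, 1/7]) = {-6, 4/9}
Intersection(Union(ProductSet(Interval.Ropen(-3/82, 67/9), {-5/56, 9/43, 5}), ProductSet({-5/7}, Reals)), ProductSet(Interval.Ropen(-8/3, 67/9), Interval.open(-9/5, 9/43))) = Union(ProductSet({-5/7}, Interval.open(-9/5, 9/43)), ProductSet(Interval.Ropen(-3/82, 67/9), {-5/56}))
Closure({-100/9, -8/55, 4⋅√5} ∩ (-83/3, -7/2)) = {-100/9}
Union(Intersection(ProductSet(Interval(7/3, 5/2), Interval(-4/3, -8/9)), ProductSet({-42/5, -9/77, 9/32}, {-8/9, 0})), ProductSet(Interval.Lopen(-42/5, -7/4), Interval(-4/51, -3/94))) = ProductSet(Interval.Lopen(-42/5, -7/4), Interval(-4/51, -3/94))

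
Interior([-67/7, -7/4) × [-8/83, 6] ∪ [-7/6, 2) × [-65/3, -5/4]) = ((-67/7, -7/4) × (-8/83, 6)) ∪ ((-7/6, 2) × (-65/3, -5/4))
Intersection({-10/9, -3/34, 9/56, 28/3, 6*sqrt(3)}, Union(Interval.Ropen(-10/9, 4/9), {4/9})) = {-10/9, -3/34, 9/56}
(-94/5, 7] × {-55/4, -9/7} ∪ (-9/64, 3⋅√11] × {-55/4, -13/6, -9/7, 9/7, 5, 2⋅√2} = ((-94/5, 7] × {-55/4, -9/7}) ∪ ((-9/64, 3⋅√11] × {-55/4, -13/6, -9/7, 9/7, 5, 2⋅√2})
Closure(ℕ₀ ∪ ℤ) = ℤ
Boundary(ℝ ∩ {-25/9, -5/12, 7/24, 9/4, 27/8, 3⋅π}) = {-25/9, -5/12, 7/24, 9/4, 27/8, 3⋅π}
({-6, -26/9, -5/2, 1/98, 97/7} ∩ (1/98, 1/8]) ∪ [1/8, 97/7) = [1/8, 97/7)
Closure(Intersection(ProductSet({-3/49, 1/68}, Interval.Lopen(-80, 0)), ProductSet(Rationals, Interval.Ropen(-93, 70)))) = ProductSet({-3/49, 1/68}, Interval(-80, 0))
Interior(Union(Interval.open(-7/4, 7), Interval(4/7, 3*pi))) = Interval.open(-7/4, 3*pi)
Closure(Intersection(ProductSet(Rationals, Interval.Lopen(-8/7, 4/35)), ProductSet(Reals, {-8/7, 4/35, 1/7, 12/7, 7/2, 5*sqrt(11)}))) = ProductSet(Reals, {4/35})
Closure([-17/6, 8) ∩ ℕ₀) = {0, 1, …, 7}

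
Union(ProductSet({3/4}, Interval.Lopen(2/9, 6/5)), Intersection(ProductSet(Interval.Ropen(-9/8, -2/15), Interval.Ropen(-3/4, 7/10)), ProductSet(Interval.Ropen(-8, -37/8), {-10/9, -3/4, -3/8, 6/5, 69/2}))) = ProductSet({3/4}, Interval.Lopen(2/9, 6/5))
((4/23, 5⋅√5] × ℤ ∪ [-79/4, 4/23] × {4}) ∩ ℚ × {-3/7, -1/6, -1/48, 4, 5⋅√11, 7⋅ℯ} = ((ℚ ∩ [-79/4, 4/23]) ∪ (ℚ ∩ (4/23, 5⋅√5])) × {4}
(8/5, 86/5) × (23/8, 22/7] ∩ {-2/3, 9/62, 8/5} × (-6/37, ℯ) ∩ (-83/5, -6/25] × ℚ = ∅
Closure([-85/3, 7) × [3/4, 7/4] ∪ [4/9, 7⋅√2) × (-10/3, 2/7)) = ([-85/3, 7] × [3/4, 7/4]) ∪ ({4/9, 7⋅√2} × [-10/3, 2/7]) ∪ ([4/9, 7⋅√2] × {-10/3, 2/7}) ∪ ([4/9, 7⋅√2) × (-10/3, 2/7))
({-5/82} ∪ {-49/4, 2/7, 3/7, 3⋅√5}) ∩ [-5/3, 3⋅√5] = {-5/82, 2/7, 3/7, 3⋅√5}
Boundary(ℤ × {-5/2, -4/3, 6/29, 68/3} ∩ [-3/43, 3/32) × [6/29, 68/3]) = {0} × {6/29, 68/3}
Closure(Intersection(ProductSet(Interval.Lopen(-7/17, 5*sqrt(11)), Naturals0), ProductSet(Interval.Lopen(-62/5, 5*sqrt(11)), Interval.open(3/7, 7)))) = ProductSet(Interval(-7/17, 5*sqrt(11)), Range(1, 7, 1))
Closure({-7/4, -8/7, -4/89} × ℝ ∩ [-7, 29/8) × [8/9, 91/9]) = {-7/4, -8/7, -4/89} × [8/9, 91/9]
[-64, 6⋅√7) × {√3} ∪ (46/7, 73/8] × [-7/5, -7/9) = ((46/7, 73/8] × [-7/5, -7/9)) ∪ ([-64, 6⋅√7) × {√3})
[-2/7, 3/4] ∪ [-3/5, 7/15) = [-3/5, 3/4]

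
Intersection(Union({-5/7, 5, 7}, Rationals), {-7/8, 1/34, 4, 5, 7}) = {-7/8, 1/34, 4, 5, 7}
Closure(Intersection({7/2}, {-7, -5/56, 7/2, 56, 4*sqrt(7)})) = {7/2}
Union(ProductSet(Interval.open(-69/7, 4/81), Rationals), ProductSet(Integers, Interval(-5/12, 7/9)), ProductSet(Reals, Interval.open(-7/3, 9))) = Union(ProductSet(Interval.open(-69/7, 4/81), Rationals), ProductSet(Reals, Interval.open(-7/3, 9)))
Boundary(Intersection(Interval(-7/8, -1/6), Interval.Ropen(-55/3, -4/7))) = {-7/8, -4/7}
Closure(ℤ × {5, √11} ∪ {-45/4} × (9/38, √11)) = (ℤ × {5, √11}) ∪ ({-45/4} × [9/38, √11])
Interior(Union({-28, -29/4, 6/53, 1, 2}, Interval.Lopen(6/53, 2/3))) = Interval.open(6/53, 2/3)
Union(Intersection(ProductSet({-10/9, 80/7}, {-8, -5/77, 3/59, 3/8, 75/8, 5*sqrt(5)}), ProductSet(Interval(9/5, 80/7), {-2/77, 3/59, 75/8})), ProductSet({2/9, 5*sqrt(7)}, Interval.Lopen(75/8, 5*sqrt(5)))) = Union(ProductSet({80/7}, {3/59, 75/8}), ProductSet({2/9, 5*sqrt(7)}, Interval.Lopen(75/8, 5*sqrt(5))))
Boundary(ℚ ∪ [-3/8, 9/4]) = (-∞, -3/8] ∪ [9/4, ∞)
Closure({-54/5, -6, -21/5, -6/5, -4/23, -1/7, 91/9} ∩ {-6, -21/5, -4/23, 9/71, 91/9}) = {-6, -21/5, -4/23, 91/9}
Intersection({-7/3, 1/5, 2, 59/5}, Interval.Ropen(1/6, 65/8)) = {1/5, 2}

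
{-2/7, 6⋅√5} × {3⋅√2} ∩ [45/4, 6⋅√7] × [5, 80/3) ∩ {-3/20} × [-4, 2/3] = ∅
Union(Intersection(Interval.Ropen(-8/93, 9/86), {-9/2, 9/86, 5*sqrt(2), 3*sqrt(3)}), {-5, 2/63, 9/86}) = {-5, 2/63, 9/86}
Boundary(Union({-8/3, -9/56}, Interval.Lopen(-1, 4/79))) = {-8/3, -1, 4/79}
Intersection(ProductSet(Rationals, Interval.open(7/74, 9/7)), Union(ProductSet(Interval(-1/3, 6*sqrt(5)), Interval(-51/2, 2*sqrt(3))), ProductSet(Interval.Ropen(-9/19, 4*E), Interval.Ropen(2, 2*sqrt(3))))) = ProductSet(Intersection(Interval(-1/3, 6*sqrt(5)), Rationals), Interval.open(7/74, 9/7))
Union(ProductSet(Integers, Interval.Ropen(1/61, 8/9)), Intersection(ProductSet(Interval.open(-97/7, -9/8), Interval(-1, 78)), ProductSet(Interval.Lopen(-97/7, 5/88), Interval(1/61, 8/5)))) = Union(ProductSet(Integers, Interval.Ropen(1/61, 8/9)), ProductSet(Interval.open(-97/7, -9/8), Interval(1/61, 8/5)))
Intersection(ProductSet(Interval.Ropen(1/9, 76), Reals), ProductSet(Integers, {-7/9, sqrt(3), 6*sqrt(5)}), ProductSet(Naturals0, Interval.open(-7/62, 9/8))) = EmptySet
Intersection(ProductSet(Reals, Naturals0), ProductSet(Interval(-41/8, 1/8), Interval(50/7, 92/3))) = ProductSet(Interval(-41/8, 1/8), Range(8, 31, 1))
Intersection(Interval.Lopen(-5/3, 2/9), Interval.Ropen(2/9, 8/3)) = {2/9}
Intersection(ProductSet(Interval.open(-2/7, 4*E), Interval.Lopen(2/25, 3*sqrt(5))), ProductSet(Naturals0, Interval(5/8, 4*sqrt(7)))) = ProductSet(Range(0, 11, 1), Interval(5/8, 3*sqrt(5)))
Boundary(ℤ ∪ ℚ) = ℝ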